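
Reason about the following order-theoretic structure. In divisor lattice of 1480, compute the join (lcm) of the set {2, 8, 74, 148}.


In a divisor lattice, join = lcm (least common multiple).
Compute lcm iteratively: start with first element, then lcm(current, next).
Elements: [2, 8, 74, 148]
lcm(2,8) = 8
lcm(8,74) = 296
lcm(296,148) = 296
Final lcm = 296


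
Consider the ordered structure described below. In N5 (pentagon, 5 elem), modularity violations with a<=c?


Modular law: if a <= c then a v (b ^ c) = (a v b) ^ c.
Check all triples (a,b,c) with a <= c among 5 elements.
  e.g. a=a, b=c, c=b: lhs=a != rhs=b
Total violating triples: 1


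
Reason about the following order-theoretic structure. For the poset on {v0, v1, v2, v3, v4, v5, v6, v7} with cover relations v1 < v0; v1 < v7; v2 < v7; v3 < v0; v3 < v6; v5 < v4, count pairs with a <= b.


The order relation is {(a,b) : a <= b}, reflexive so it includes (a,a).
Examples: (v0,v0), (v1,v0), (v1,v1), (v1,v7), (v2,v2), ...
Total ordered pairs: 14


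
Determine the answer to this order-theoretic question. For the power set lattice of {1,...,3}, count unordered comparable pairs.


A comparable pair {a,b} has a < b or b < a in the order.
Count unordered pairs where one element is strictly below the other.
Examples: {{},{1}}, {{},{2}}, {{},{3}}, {{},{1,2}}, ...
Total comparable pairs: 19


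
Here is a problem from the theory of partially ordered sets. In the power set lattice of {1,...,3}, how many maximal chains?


A maximal chain goes from the minimum element to a maximal element via cover relations.
Counting all min-to-max paths in the cover graph.
Total maximal chains: 6


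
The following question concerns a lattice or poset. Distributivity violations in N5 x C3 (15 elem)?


Distributive law: a ^ (b v c) = (a ^ b) v (a ^ c).
Check all 15^3 = 3375 ordered triples (a,b,c).
  e.g. a=(b,0), b=(a,0), c=(c,0): lhs=(b,0) != rhs=(a,0)
  e.g. a=(b,0), b=(a,0), c=(c,1): lhs=(b,0) != rhs=(a,0)
Total violating triples: 54


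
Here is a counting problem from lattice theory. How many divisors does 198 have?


Divisors of 198: [1, 2, 3, 6, 9, 11, 18, 22, 33, 66, 99, 198]
Count: 12


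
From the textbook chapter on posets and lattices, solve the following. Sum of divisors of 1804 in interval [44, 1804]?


Interval [44,1804] in divisors of 1804: [44, 1804]
Sum = 1848


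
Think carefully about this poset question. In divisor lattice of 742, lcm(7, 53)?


Join=lcm.
gcd(7,53)=1
lcm=371


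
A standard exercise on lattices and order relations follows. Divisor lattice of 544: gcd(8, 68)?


Meet=gcd.
gcd(8,68)=4


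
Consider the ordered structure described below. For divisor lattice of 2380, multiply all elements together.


Divisors of 2380: [1, 2, 4, 5, 7, 10, 14, 17, 20, 28, 34, 35, 68, 70, 85, 119, 140, 170, 238, 340, 476, 595, 1190, 2380]
Product = n^(d(n)/2) = 2380^(24/2)
Product = 33031134065402989058412384256000000000000


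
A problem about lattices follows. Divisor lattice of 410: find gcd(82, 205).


In a divisor lattice, meet = gcd (greatest common divisor).
By Euclidean algorithm or factoring: gcd(82,205) = 41


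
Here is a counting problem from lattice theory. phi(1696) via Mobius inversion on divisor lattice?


phi(n) = n * prod_{p|n} (1 - 1/p).
Prime divisors of 1696: [2, 53]
phi(1696) = 1696 * (1 - 1/2) * (1 - 1/53)
phi(1696) = 832


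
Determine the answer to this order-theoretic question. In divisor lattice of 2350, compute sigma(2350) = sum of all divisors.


sigma(n) = sum of divisors.
Divisors of 2350: [1, 2, 5, 10, 25, 47, 50, 94, 235, 470, 1175, 2350]
Sum = 4464


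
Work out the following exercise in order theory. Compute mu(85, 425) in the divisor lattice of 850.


In a divisor lattice, mu(a,b) = mu(b/a) where mu is the classical Mobius function.
b/a = 425/85 = 5
Prime factorization of 5: primes [5]
5 is squarefree with 1 prime factor(s), so mu(5) = (-1)^1 = -1


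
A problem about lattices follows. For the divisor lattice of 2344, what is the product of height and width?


Height = length of longest chain minus 1; width = size of largest antichain.
A maximum chain: 1 | 293 | 586 | 1172 | 2344  (height 4).
A maximum antichain: {2, 293}  (width 2).
Product = 4 * 2 = 8


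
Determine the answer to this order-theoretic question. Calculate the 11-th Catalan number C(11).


C(n) = C(2n, n) / (n+1).
C(22, 11) = 705432
C(11) = 705432 / 12 = 58786


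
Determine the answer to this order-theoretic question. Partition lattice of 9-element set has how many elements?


B(n) = number of set partitions of an n-element set.
B(n) satisfies the recurrence: B(n+1) = sum_k C(n,k)*B(k).
B(9) = 21147


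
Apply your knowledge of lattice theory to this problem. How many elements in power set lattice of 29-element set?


Power set = 2^n.
2^29 = 536870912


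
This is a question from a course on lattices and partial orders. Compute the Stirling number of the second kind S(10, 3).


S(n,k) = k*S(n-1,k) + S(n-1,k-1).
S(9,3) = 3025, S(9,2) = 255
S(10,3) = 3*3025 + 255 = 9075 + 255
S(10,3) = 9330


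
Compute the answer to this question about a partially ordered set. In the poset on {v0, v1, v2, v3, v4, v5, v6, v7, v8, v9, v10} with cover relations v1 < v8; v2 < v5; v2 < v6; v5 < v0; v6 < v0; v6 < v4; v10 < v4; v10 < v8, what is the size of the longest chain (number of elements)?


A chain is a totally ordered subset; we count the number of elements in a maximum chain.
Compute, for each element x, the size of the longest chain ending at x:
  v1: 1
  v2: 1
  v3: 1
  v7: 1
  v9: 1
  v10: 1
  ...
A maximum chain: v2 < v5 < v0
Number of elements in the longest chain: 3


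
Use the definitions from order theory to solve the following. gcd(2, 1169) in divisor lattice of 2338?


Meet=gcd.
gcd(2,1169)=1


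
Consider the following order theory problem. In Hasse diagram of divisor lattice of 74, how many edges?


A cover relation a -< b holds when a < b with no c strictly between.
Cover relations:
  1 -< 2
  1 -< 37
  2 -< 74
  37 -< 74
Total: 4


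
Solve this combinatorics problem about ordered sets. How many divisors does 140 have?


Divisors of 140: [1, 2, 4, 5, 7, 10, 14, 20, 28, 35, 70, 140]
Count: 12


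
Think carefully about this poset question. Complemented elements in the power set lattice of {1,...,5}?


An element a is complemented if some b has a meet b = bottom, a join b = top.
every subset A has complement S\A, so all elements are complemented.
Complemented elements: {}, {1}, {2}, {3}, {4}, {5}, ... (26 more)
Count: 32


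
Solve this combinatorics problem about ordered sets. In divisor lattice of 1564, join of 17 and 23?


In a divisor lattice, join = lcm (least common multiple).
gcd(17,23) = 1
lcm(17,23) = 17*23/gcd = 391/1 = 391


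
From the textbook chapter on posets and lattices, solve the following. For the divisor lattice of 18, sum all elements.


sigma(n) = sum of divisors.
Divisors of 18: [1, 2, 3, 6, 9, 18]
Sum = 39


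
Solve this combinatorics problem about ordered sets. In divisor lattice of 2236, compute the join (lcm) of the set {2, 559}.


In a divisor lattice, join = lcm (least common multiple).
Compute lcm iteratively: start with first element, then lcm(current, next).
Elements: [2, 559]
lcm(2,559) = 1118
Final lcm = 1118


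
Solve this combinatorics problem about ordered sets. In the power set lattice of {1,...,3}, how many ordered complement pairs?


Complement pair (a,b): a meet b = bottom, a join b = top.
Here: A intersect B = {} and A union B = {1,...,3}.
Pairs found: ({},{1,2,3}), ({1},{2,3}), ({2},{1,3}), ({3},{1,2}), ... (4 more)
Total ordered pairs: 8


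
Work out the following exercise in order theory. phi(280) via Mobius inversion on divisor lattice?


phi(n) = n * prod_{p|n} (1 - 1/p).
Prime divisors of 280: [2, 5, 7]
phi(280) = 280 * (1 - 1/2) * (1 - 1/5) * (1 - 1/7)
phi(280) = 96


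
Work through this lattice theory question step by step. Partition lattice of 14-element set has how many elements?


B(n) = number of set partitions of an n-element set.
B(n) satisfies the recurrence: B(n+1) = sum_k C(n,k)*B(k).
B(14) = 190899322


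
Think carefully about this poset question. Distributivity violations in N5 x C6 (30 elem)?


Distributive law: a ^ (b v c) = (a ^ b) v (a ^ c).
Check all 30^3 = 27000 ordered triples (a,b,c).
  e.g. a=(b,0), b=(a,0), c=(c,0): lhs=(b,0) != rhs=(a,0)
  e.g. a=(b,0), b=(a,0), c=(c,1): lhs=(b,0) != rhs=(a,0)
Total violating triples: 432


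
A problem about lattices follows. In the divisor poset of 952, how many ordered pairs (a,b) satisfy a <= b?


The order relation is {(a,b) : a <= b}, reflexive so it includes (a,a).
Examples: (1,1), (1,119), (1,136), (1,14), (1,17), ...
Total ordered pairs: 90


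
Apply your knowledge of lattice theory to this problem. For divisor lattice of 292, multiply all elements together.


Divisors of 292: [1, 2, 4, 73, 146, 292]
Product = n^(d(n)/2) = 292^(6/2)
Product = 24897088


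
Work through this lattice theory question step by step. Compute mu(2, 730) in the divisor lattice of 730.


In a divisor lattice, mu(a,b) = mu(b/a) where mu is the classical Mobius function.
b/a = 730/2 = 365
Prime factorization of 365: primes [5, 73]
365 is squarefree with 2 prime factor(s), so mu(365) = (-1)^2 = 1


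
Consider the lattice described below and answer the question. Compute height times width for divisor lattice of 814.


Height = length of longest chain minus 1; width = size of largest antichain.
A maximum chain: 1 | 37 | 407 | 814  (height 3).
A maximum antichain: {2, 11, 37}  (width 3).
Product = 3 * 3 = 9


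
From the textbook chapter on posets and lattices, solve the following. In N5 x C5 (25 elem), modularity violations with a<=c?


Modular law: if a <= c then a v (b ^ c) = (a v b) ^ c.
Check all triples (a,b,c) with a <= c among 25 elements.
  e.g. a=(a,0), b=(c,0), c=(b,0): lhs=(a,0) != rhs=(b,0)
  e.g. a=(a,0), b=(c,1), c=(b,0): lhs=(a,0) != rhs=(b,0)
Total violating triples: 75


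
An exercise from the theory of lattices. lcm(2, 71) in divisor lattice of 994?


Join=lcm.
gcd(2,71)=1
lcm=142


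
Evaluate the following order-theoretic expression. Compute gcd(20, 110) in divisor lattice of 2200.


In a divisor lattice, meet = gcd (greatest common divisor).
By Euclidean algorithm or factoring: gcd(20,110) = 10


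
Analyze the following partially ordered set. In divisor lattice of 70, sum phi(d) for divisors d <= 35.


Divisors of 70 up to 35: [1, 2, 5, 7, 10, 14, 35]
phi values: [1, 1, 4, 6, 4, 6, 24]
Sum = 46


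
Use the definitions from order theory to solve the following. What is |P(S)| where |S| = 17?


Power set = 2^n.
2^17 = 131072


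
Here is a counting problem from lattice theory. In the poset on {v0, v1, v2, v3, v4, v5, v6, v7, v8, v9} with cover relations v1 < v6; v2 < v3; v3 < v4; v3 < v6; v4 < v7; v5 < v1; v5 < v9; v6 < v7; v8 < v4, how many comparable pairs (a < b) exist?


A comparable pair {a,b} has a < b or b < a in the order.
Count unordered pairs where one element is strictly below the other.
Examples: {v1,v5}, {v1,v6}, {v1,v7}, {v2,v3}, ...
Total comparable pairs: 17


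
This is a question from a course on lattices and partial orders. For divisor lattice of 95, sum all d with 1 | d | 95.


Interval [1,95] in divisors of 95: [1, 5, 19, 95]
Sum = 120


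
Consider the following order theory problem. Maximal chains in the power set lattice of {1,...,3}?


A maximal chain goes from the minimum element to a maximal element via cover relations.
Counting all min-to-max paths in the cover graph.
Total maximal chains: 6


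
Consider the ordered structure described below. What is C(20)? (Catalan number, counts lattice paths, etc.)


C(n) = C(2n, n) / (n+1).
C(40, 20) = 137846528820
C(20) = 137846528820 / 21 = 6564120420


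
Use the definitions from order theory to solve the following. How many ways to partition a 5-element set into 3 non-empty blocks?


S(n,k) = k*S(n-1,k) + S(n-1,k-1).
S(4,3) = 6, S(4,2) = 7
S(5,3) = 3*6 + 7 = 18 + 7
S(5,3) = 25


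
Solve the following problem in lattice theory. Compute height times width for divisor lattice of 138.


Height = length of longest chain minus 1; width = size of largest antichain.
A maximum chain: 1 | 23 | 69 | 138  (height 3).
A maximum antichain: {2, 3, 23}  (width 3).
Product = 3 * 3 = 9


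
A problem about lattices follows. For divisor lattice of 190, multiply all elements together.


Divisors of 190: [1, 2, 5, 10, 19, 38, 95, 190]
Product = n^(d(n)/2) = 190^(8/2)
Product = 1303210000


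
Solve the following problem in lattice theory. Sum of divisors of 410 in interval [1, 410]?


Interval [1,410] in divisors of 410: [1, 2, 5, 10, 41, 82, 205, 410]
Sum = 756


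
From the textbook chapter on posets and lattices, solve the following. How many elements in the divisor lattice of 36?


Divisors of 36: [1, 2, 3, 4, 6, 9, 12, 18, 36]
Count: 9


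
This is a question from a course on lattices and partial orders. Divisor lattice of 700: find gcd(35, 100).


In a divisor lattice, meet = gcd (greatest common divisor).
By Euclidean algorithm or factoring: gcd(35,100) = 5


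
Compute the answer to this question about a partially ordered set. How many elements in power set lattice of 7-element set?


Power set = 2^n.
2^7 = 128


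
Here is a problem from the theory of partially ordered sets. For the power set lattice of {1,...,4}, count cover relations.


A cover relation a -< b holds when a < b with no c strictly between.
Cover relations:
  {} -< {1}
  {} -< {2}
  {} -< {3}
  {} -< {4}
  {1} -< {1,2}
  {1} -< {1,3}
  {1} -< {1,4}
  {2} -< {1,2}
  ...24 more
Total: 32


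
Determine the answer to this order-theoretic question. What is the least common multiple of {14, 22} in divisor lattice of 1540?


In a divisor lattice, join = lcm (least common multiple).
Compute lcm iteratively: start with first element, then lcm(current, next).
Elements: [14, 22]
lcm(14,22) = 154
Final lcm = 154


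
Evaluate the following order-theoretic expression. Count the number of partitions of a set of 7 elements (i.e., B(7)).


B(n) = number of set partitions of an n-element set.
B(n) satisfies the recurrence: B(n+1) = sum_k C(n,k)*B(k).
B(7) = 877


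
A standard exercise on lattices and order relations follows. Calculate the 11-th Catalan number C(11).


C(n) = C(2n, n) / (n+1).
C(22, 11) = 705432
C(11) = 705432 / 12 = 58786


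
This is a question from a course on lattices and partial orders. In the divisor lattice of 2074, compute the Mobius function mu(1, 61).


In a divisor lattice, mu(a,b) = mu(b/a) where mu is the classical Mobius function.
b/a = 61/1 = 61
Prime factorization of 61: primes [61]
61 is squarefree with 1 prime factor(s), so mu(61) = (-1)^1 = -1


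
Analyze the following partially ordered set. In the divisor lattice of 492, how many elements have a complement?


An element a is complemented if some b has a meet b = bottom, a join b = top.
a is complemented iff gcd(a, n/a)=1, i.e. a is a unitary divisor of 492.
Complemented elements: 1, 3, 4, 12, 41, 123, ... (2 more)
Count: 8


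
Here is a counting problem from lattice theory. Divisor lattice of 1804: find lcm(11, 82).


In a divisor lattice, join = lcm (least common multiple).
gcd(11,82) = 1
lcm(11,82) = 11*82/gcd = 902/1 = 902


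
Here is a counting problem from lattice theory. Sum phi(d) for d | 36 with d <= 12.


Divisors of 36 up to 12: [1, 2, 3, 4, 6, 9, 12]
phi values: [1, 1, 2, 2, 2, 6, 4]
Sum = 18


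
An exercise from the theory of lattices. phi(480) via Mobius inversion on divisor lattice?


phi(n) = n * prod_{p|n} (1 - 1/p).
Prime divisors of 480: [2, 3, 5]
phi(480) = 480 * (1 - 1/2) * (1 - 1/3) * (1 - 1/5)
phi(480) = 128


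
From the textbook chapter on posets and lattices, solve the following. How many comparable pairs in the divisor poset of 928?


A comparable pair {a,b} has a < b or b < a in the order.
Count unordered pairs where one element is strictly below the other.
Examples: {1,2}, {1,4}, {1,8}, {1,16}, ...
Total comparable pairs: 51


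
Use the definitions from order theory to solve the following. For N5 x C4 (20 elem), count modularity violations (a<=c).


Modular law: if a <= c then a v (b ^ c) = (a v b) ^ c.
Check all triples (a,b,c) with a <= c among 20 elements.
  e.g. a=(a,0), b=(c,0), c=(b,0): lhs=(a,0) != rhs=(b,0)
  e.g. a=(a,0), b=(c,1), c=(b,0): lhs=(a,0) != rhs=(b,0)
Total violating triples: 40


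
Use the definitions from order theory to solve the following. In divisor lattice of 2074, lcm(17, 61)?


Join=lcm.
gcd(17,61)=1
lcm=1037


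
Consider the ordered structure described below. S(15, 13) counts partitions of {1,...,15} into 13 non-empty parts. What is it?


S(n,k) = k*S(n-1,k) + S(n-1,k-1).
S(14,13) = 91, S(14,12) = 3367
S(15,13) = 13*91 + 3367 = 1183 + 3367
S(15,13) = 4550


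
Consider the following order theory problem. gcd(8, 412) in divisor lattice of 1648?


Meet=gcd.
gcd(8,412)=4


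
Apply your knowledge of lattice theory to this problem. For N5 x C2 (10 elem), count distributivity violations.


Distributive law: a ^ (b v c) = (a ^ b) v (a ^ c).
Check all 10^3 = 1000 ordered triples (a,b,c).
  e.g. a=(b,0), b=(a,0), c=(c,0): lhs=(b,0) != rhs=(a,0)
  e.g. a=(b,0), b=(a,0), c=(c,1): lhs=(b,0) != rhs=(a,0)
Total violating triples: 16


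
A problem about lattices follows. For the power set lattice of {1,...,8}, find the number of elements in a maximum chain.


A chain is a totally ordered subset; we count the number of elements in a maximum chain.
Compute, for each element x, the size of the longest chain ending at x:
  {}: 1
  {1}: 2
  {2}: 2
  {3}: 2
  {4}: 2
  {5}: 2
  ...
A maximum chain: {} < {1} < {1,2} < {1,2,3} < {1,2,3,4} < {1,2,3,4,5} < {1,2,3,4,5,6} < {1,2,3,4,5,6,7} < {1,2,3,4,5,6,7,8}
Number of elements in the longest chain: 9


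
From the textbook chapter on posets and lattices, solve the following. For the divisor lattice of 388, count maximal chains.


A maximal chain goes from the minimum element to a maximal element via cover relations.
Counting all min-to-max paths in the cover graph.
Total maximal chains: 3


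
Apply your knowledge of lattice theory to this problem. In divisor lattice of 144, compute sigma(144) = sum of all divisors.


sigma(n) = sum of divisors.
Divisors of 144: [1, 2, 3, 4, 6, 8, 9, 12, 16, 18, 24, 36, 48, 72, 144]
Sum = 403


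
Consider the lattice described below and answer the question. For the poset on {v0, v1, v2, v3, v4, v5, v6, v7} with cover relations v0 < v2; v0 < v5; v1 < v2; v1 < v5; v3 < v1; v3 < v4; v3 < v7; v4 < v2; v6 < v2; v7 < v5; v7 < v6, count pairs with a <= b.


The order relation is {(a,b) : a <= b}, reflexive so it includes (a,a).
Examples: (v0,v0), (v0,v2), (v0,v5), (v1,v1), (v1,v2), ...
Total ordered pairs: 23


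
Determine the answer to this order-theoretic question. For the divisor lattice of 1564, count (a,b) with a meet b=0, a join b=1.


Complement pair (a,b): a meet b = bottom, a join b = top.
Here: gcd(a,b)=1 and lcm(a,b)=1564, i.e. a*b=1564 with a,b coprime.
Pairs found: (1,1564), (4,391), (17,92), (23,68), ... (4 more)
Total ordered pairs: 8


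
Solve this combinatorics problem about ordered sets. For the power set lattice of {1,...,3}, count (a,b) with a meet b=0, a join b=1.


Complement pair (a,b): a meet b = bottom, a join b = top.
Here: A intersect B = {} and A union B = {1,...,3}.
Pairs found: ({},{1,2,3}), ({1},{2,3}), ({2},{1,3}), ({3},{1,2}), ... (4 more)
Total ordered pairs: 8


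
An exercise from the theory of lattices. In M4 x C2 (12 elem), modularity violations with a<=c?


Modular law: if a <= c then a v (b ^ c) = (a v b) ^ c.
Check all triples (a,b,c) with a <= c among 12 elements.
This lattice is modular (diamonds M_m and their chain-products are modular).
Total violating triples: 0


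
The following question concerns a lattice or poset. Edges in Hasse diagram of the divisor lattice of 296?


A cover relation a -< b holds when a < b with no c strictly between.
Cover relations:
  1 -< 2
  1 -< 37
  2 -< 4
  2 -< 74
  4 -< 8
  4 -< 148
  8 -< 296
  37 -< 74
  ...2 more
Total: 10


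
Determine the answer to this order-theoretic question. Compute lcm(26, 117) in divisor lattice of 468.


In a divisor lattice, join = lcm (least common multiple).
gcd(26,117) = 13
lcm(26,117) = 26*117/gcd = 3042/13 = 234


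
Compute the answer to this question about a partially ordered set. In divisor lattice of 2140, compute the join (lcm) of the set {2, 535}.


In a divisor lattice, join = lcm (least common multiple).
Compute lcm iteratively: start with first element, then lcm(current, next).
Elements: [2, 535]
lcm(2,535) = 1070
Final lcm = 1070


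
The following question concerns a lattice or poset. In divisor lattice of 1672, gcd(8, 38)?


Meet=gcd.
gcd(8,38)=2


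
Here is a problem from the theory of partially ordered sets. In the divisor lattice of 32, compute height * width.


Height = length of longest chain minus 1; width = size of largest antichain.
A maximum chain: 1 | 2 | 4 | 8 | 16 | 32  (height 5).
A maximum antichain: {1}  (width 1).
Product = 5 * 1 = 5


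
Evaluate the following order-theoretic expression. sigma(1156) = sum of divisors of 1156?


sigma(n) = sum of divisors.
Divisors of 1156: [1, 2, 4, 17, 34, 68, 289, 578, 1156]
Sum = 2149


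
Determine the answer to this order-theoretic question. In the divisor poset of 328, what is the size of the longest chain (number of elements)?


A chain is a totally ordered subset; we count the number of elements in a maximum chain.
Compute, for each element x, the size of the longest chain ending at x:
  1: 1
  2: 2
  41: 2
  4: 3
  8: 4
  82: 3
  ...
A maximum chain: 1 < 2 < 4 < 8 < 328
Number of elements in the longest chain: 5


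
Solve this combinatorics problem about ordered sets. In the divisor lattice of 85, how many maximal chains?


A maximal chain goes from the minimum element to a maximal element via cover relations.
Counting all min-to-max paths in the cover graph.
Total maximal chains: 2


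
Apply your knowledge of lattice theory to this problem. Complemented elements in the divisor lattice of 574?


An element a is complemented if some b has a meet b = bottom, a join b = top.
a is complemented iff gcd(a, n/a)=1, i.e. a is a unitary divisor of 574.
Complemented elements: 1, 2, 7, 14, 41, 82, ... (2 more)
Count: 8


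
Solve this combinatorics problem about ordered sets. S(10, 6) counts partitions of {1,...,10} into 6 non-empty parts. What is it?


S(n,k) = k*S(n-1,k) + S(n-1,k-1).
S(9,6) = 2646, S(9,5) = 6951
S(10,6) = 6*2646 + 6951 = 15876 + 6951
S(10,6) = 22827


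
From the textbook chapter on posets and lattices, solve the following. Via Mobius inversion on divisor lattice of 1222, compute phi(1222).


phi(n) = n * prod_{p|n} (1 - 1/p).
Prime divisors of 1222: [2, 13, 47]
phi(1222) = 1222 * (1 - 1/2) * (1 - 1/13) * (1 - 1/47)
phi(1222) = 552


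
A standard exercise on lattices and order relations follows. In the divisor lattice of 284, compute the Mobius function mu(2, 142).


In a divisor lattice, mu(a,b) = mu(b/a) where mu is the classical Mobius function.
b/a = 142/2 = 71
Prime factorization of 71: primes [71]
71 is squarefree with 1 prime factor(s), so mu(71) = (-1)^1 = -1


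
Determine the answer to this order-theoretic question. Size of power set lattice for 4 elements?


Power set = 2^n.
2^4 = 16


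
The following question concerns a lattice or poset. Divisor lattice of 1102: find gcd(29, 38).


In a divisor lattice, meet = gcd (greatest common divisor).
By Euclidean algorithm or factoring: gcd(29,38) = 1


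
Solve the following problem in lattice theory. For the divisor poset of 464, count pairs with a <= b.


The order relation is {(a,b) : a <= b}, reflexive so it includes (a,a).
Examples: (1,1), (1,116), (1,16), (1,2), (1,232), ...
Total ordered pairs: 45


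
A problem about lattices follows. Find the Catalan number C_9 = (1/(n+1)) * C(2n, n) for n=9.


C(n) = C(2n, n) / (n+1).
C(18, 9) = 48620
C(9) = 48620 / 10 = 4862


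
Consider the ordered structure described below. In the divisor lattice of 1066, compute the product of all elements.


Divisors of 1066: [1, 2, 13, 26, 41, 82, 533, 1066]
Product = n^(d(n)/2) = 1066^(8/2)
Product = 1291304958736


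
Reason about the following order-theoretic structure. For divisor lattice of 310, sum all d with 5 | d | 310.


Interval [5,310] in divisors of 310: [5, 10, 155, 310]
Sum = 480


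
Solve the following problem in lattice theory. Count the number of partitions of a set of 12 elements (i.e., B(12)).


B(n) = number of set partitions of an n-element set.
B(n) satisfies the recurrence: B(n+1) = sum_k C(n,k)*B(k).
B(12) = 4213597


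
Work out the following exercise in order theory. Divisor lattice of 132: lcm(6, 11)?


Join=lcm.
gcd(6,11)=1
lcm=66


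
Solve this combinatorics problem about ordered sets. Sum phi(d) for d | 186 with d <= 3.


Divisors of 186 up to 3: [1, 2, 3]
phi values: [1, 1, 2]
Sum = 4


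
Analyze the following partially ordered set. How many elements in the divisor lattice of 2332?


Divisors of 2332: [1, 2, 4, 11, 22, 44, 53, 106, 212, 583, 1166, 2332]
Count: 12


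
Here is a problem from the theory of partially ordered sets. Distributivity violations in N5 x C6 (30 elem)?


Distributive law: a ^ (b v c) = (a ^ b) v (a ^ c).
Check all 30^3 = 27000 ordered triples (a,b,c).
  e.g. a=(b,0), b=(a,0), c=(c,0): lhs=(b,0) != rhs=(a,0)
  e.g. a=(b,0), b=(a,0), c=(c,1): lhs=(b,0) != rhs=(a,0)
Total violating triples: 432


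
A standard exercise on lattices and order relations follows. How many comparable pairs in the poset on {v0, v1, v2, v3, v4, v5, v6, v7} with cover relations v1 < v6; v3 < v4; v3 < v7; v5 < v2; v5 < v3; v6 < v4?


A comparable pair {a,b} has a < b or b < a in the order.
Count unordered pairs where one element is strictly below the other.
Examples: {v1,v4}, {v1,v6}, {v2,v5}, {v3,v4}, ...
Total comparable pairs: 9


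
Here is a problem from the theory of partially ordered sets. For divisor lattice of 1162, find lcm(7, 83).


In a divisor lattice, join = lcm (least common multiple).
Compute lcm iteratively: start with first element, then lcm(current, next).
Elements: [7, 83]
lcm(7,83) = 581
Final lcm = 581


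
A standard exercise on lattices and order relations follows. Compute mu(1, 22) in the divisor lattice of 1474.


In a divisor lattice, mu(a,b) = mu(b/a) where mu is the classical Mobius function.
b/a = 22/1 = 22
Prime factorization of 22: primes [2, 11]
22 is squarefree with 2 prime factor(s), so mu(22) = (-1)^2 = 1


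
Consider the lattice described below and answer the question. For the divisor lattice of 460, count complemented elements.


An element a is complemented if some b has a meet b = bottom, a join b = top.
a is complemented iff gcd(a, n/a)=1, i.e. a is a unitary divisor of 460.
Complemented elements: 1, 4, 5, 20, 23, 92, ... (2 more)
Count: 8


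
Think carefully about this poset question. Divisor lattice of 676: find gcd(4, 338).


In a divisor lattice, meet = gcd (greatest common divisor).
By Euclidean algorithm or factoring: gcd(4,338) = 2


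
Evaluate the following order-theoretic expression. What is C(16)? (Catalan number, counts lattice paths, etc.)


C(n) = C(2n, n) / (n+1).
C(32, 16) = 601080390
C(16) = 601080390 / 17 = 35357670


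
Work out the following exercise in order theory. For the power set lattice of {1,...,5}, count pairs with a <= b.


The order relation is {(a,b) : a <= b}, reflexive so it includes (a,a).
Examples: ({},{}), ({},{1,2}), ({},{1,2,3}), ({},{1,2,3,4}), ({},{1,2,3,4,5}), ...
Total ordered pairs: 243


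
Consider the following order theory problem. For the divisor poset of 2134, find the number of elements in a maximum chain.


A chain is a totally ordered subset; we count the number of elements in a maximum chain.
Compute, for each element x, the size of the longest chain ending at x:
  1: 1
  2: 2
  11: 2
  97: 2
  22: 3
  194: 3
  ...
A maximum chain: 1 < 2 < 22 < 2134
Number of elements in the longest chain: 4


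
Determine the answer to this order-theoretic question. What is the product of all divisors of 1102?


Divisors of 1102: [1, 2, 19, 29, 38, 58, 551, 1102]
Product = n^(d(n)/2) = 1102^(8/2)
Product = 1474777075216


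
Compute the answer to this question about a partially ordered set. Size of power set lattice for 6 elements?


Power set = 2^n.
2^6 = 64


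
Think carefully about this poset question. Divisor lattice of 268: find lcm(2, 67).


In a divisor lattice, join = lcm (least common multiple).
gcd(2,67) = 1
lcm(2,67) = 2*67/gcd = 134/1 = 134


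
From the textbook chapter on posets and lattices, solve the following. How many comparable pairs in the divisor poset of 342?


A comparable pair {a,b} has a < b or b < a in the order.
Count unordered pairs where one element is strictly below the other.
Examples: {1,2}, {1,3}, {1,6}, {1,9}, ...
Total comparable pairs: 42


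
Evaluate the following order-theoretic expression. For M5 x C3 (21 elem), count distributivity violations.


Distributive law: a ^ (b v c) = (a ^ b) v (a ^ c).
Check all 21^3 = 9261 ordered triples (a,b,c).
  e.g. a=(a1,0), b=(a2,0), c=(a3,0): lhs=(a1,0) != rhs=(0,0)
  e.g. a=(a1,0), b=(a2,0), c=(a3,1): lhs=(a1,0) != rhs=(0,0)
Total violating triples: 1620


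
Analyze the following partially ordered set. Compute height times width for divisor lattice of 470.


Height = length of longest chain minus 1; width = size of largest antichain.
A maximum chain: 1 | 47 | 235 | 470  (height 3).
A maximum antichain: {2, 5, 47}  (width 3).
Product = 3 * 3 = 9


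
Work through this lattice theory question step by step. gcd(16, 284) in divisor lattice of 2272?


Meet=gcd.
gcd(16,284)=4


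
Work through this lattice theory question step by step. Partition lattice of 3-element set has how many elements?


B(n) = number of set partitions of an n-element set.
B(n) satisfies the recurrence: B(n+1) = sum_k C(n,k)*B(k).
B(3) = 5


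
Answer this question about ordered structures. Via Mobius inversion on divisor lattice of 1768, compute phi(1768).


phi(n) = n * prod_{p|n} (1 - 1/p).
Prime divisors of 1768: [2, 13, 17]
phi(1768) = 1768 * (1 - 1/2) * (1 - 1/13) * (1 - 1/17)
phi(1768) = 768


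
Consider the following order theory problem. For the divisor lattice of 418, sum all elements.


sigma(n) = sum of divisors.
Divisors of 418: [1, 2, 11, 19, 22, 38, 209, 418]
Sum = 720


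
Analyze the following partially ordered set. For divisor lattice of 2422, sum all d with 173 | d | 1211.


Interval [173,1211] in divisors of 2422: [173, 1211]
Sum = 1384


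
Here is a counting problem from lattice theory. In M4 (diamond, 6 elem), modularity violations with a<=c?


Modular law: if a <= c then a v (b ^ c) = (a v b) ^ c.
Check all triples (a,b,c) with a <= c among 6 elements.
This lattice is modular (diamonds M_m and their chain-products are modular).
Total violating triples: 0


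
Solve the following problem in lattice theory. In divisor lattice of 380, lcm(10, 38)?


Join=lcm.
gcd(10,38)=2
lcm=190


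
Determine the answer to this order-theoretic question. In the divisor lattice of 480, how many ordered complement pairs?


Complement pair (a,b): a meet b = bottom, a join b = top.
Here: gcd(a,b)=1 and lcm(a,b)=480, i.e. a*b=480 with a,b coprime.
Pairs found: (1,480), (3,160), (5,96), (15,32), ... (4 more)
Total ordered pairs: 8


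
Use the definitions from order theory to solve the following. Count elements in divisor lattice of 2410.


Divisors of 2410: [1, 2, 5, 10, 241, 482, 1205, 2410]
Count: 8


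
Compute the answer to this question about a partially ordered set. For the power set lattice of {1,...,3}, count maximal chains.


A maximal chain goes from the minimum element to a maximal element via cover relations.
Counting all min-to-max paths in the cover graph.
Total maximal chains: 6


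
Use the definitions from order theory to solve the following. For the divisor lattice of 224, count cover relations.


A cover relation a -< b holds when a < b with no c strictly between.
Cover relations:
  1 -< 2
  1 -< 7
  2 -< 4
  2 -< 14
  4 -< 8
  4 -< 28
  7 -< 14
  8 -< 16
  ...8 more
Total: 16


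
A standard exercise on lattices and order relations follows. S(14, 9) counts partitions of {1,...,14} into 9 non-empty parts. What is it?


S(n,k) = k*S(n-1,k) + S(n-1,k-1).
S(13,9) = 359502, S(13,8) = 1899612
S(14,9) = 9*359502 + 1899612 = 3235518 + 1899612
S(14,9) = 5135130


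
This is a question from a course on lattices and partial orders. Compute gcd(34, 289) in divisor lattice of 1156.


In a divisor lattice, meet = gcd (greatest common divisor).
By Euclidean algorithm or factoring: gcd(34,289) = 17


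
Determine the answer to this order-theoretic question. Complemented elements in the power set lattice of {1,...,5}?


An element a is complemented if some b has a meet b = bottom, a join b = top.
every subset A has complement S\A, so all elements are complemented.
Complemented elements: {}, {1}, {2}, {3}, {4}, {5}, ... (26 more)
Count: 32


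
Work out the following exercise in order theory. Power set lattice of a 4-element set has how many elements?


Power set = 2^n.
2^4 = 16


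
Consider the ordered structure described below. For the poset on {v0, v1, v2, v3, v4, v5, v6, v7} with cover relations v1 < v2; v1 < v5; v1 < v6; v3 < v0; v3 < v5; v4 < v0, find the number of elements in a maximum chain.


A chain is a totally ordered subset; we count the number of elements in a maximum chain.
Compute, for each element x, the size of the longest chain ending at x:
  v1: 1
  v3: 1
  v4: 1
  v7: 1
  v2: 2
  v6: 2
  ...
A maximum chain: v3 < v0
Number of elements in the longest chain: 2


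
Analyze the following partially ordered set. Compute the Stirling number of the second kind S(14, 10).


S(n,k) = k*S(n-1,k) + S(n-1,k-1).
S(13,10) = 39325, S(13,9) = 359502
S(14,10) = 10*39325 + 359502 = 393250 + 359502
S(14,10) = 752752


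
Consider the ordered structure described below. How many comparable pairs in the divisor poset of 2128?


A comparable pair {a,b} has a < b or b < a in the order.
Count unordered pairs where one element is strictly below the other.
Examples: {1,2}, {1,4}, {1,7}, {1,8}, ...
Total comparable pairs: 115


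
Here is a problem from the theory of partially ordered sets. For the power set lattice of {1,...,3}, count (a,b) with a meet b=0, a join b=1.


Complement pair (a,b): a meet b = bottom, a join b = top.
Here: A intersect B = {} and A union B = {1,...,3}.
Pairs found: ({},{1,2,3}), ({1},{2,3}), ({2},{1,3}), ({3},{1,2}), ... (4 more)
Total ordered pairs: 8


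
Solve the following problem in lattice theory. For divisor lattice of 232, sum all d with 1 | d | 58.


Interval [1,58] in divisors of 232: [1, 2, 29, 58]
Sum = 90


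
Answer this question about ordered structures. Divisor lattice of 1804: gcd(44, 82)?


Meet=gcd.
gcd(44,82)=2


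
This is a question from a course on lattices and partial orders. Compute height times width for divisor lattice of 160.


Height = length of longest chain minus 1; width = size of largest antichain.
A maximum chain: 1 | 5 | 10 | 20 | 40 | 80 | 160  (height 6).
A maximum antichain: {2, 5}  (width 2).
Product = 6 * 2 = 12


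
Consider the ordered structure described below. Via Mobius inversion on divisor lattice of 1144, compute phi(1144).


phi(n) = n * prod_{p|n} (1 - 1/p).
Prime divisors of 1144: [2, 11, 13]
phi(1144) = 1144 * (1 - 1/2) * (1 - 1/11) * (1 - 1/13)
phi(1144) = 480


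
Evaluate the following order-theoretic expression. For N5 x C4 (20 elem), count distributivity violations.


Distributive law: a ^ (b v c) = (a ^ b) v (a ^ c).
Check all 20^3 = 8000 ordered triples (a,b,c).
  e.g. a=(b,0), b=(a,0), c=(c,0): lhs=(b,0) != rhs=(a,0)
  e.g. a=(b,0), b=(a,0), c=(c,1): lhs=(b,0) != rhs=(a,0)
Total violating triples: 128


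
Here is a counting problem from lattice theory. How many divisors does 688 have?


Divisors of 688: [1, 2, 4, 8, 16, 43, 86, 172, 344, 688]
Count: 10


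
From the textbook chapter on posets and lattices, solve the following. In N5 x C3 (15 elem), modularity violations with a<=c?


Modular law: if a <= c then a v (b ^ c) = (a v b) ^ c.
Check all triples (a,b,c) with a <= c among 15 elements.
  e.g. a=(a,0), b=(c,0), c=(b,0): lhs=(a,0) != rhs=(b,0)
  e.g. a=(a,0), b=(c,1), c=(b,0): lhs=(a,0) != rhs=(b,0)
Total violating triples: 18


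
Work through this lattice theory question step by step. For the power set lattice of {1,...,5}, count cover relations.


A cover relation a -< b holds when a < b with no c strictly between.
Cover relations:
  {} -< {1}
  {} -< {2}
  {} -< {3}
  {} -< {4}
  {} -< {5}
  {1} -< {1,2}
  {1} -< {1,3}
  {1} -< {1,4}
  ...72 more
Total: 80


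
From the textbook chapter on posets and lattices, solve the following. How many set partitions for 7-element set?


B(n) = number of set partitions of an n-element set.
B(n) satisfies the recurrence: B(n+1) = sum_k C(n,k)*B(k).
B(7) = 877


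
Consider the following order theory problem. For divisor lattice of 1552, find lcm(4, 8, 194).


In a divisor lattice, join = lcm (least common multiple).
Compute lcm iteratively: start with first element, then lcm(current, next).
Elements: [4, 8, 194]
lcm(4,8) = 8
lcm(8,194) = 776
Final lcm = 776


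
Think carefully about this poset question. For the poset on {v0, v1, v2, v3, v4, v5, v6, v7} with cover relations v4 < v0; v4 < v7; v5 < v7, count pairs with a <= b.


The order relation is {(a,b) : a <= b}, reflexive so it includes (a,a).
Examples: (v0,v0), (v1,v1), (v2,v2), (v3,v3), (v4,v0), ...
Total ordered pairs: 11


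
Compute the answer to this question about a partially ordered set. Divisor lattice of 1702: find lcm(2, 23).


In a divisor lattice, join = lcm (least common multiple).
gcd(2,23) = 1
lcm(2,23) = 2*23/gcd = 46/1 = 46


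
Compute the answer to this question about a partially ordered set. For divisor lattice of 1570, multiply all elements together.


Divisors of 1570: [1, 2, 5, 10, 157, 314, 785, 1570]
Product = n^(d(n)/2) = 1570^(8/2)
Product = 6075732010000


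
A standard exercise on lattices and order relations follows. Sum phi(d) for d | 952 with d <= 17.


Divisors of 952 up to 17: [1, 2, 4, 7, 8, 14, 17]
phi values: [1, 1, 2, 6, 4, 6, 16]
Sum = 36


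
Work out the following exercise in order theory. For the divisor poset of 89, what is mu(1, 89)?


In a divisor lattice, mu(a,b) = mu(b/a) where mu is the classical Mobius function.
b/a = 89/1 = 89
Prime factorization of 89: primes [89]
89 is squarefree with 1 prime factor(s), so mu(89) = (-1)^1 = -1


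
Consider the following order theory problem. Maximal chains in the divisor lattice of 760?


A maximal chain goes from the minimum element to a maximal element via cover relations.
Counting all min-to-max paths in the cover graph.
Total maximal chains: 20


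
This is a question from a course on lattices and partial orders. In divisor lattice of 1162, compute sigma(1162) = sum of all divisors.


sigma(n) = sum of divisors.
Divisors of 1162: [1, 2, 7, 14, 83, 166, 581, 1162]
Sum = 2016


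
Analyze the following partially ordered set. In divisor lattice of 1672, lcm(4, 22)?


Join=lcm.
gcd(4,22)=2
lcm=44


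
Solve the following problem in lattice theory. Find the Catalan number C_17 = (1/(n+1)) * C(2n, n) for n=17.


C(n) = C(2n, n) / (n+1).
C(34, 17) = 2333606220
C(17) = 2333606220 / 18 = 129644790
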